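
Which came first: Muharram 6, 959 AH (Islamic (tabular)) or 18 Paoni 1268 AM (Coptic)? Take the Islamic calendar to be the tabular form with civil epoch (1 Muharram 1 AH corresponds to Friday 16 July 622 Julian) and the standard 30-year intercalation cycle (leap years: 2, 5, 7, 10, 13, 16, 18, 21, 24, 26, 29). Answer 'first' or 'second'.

The two dates have Julian Day Numbers 2287928 and 2288089 respectively.
Since 2287928 < 2288089, the first date comes first.

first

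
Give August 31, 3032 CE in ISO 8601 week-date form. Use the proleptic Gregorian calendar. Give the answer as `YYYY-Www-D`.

The weekday is Friday (ISO weekday 5).
That Friday belongs to ISO week 35 of ISO year 3032.

3032-W35-5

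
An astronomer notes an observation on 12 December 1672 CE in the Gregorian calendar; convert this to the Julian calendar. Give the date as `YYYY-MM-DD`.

The Julian–Gregorian offset here is 10 days (Julian trailing).
12 December 1672 Gregorian − 10 days → 2 December 1672 Julian.

1672-12-02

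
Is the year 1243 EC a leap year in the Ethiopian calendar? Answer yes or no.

yes

1243 mod 4 = 3; in the Ethiopian calendar a year is leap when year mod 4 = 3, so it is a leap year.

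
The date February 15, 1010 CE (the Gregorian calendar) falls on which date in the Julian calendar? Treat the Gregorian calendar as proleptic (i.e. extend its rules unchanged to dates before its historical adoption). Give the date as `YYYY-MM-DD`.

1010-02-09

For dates in this range the Gregorian date is 6 days ahead of the Julian.
15 February 1010 Gregorian − 6 days → 9 February 1010 Julian.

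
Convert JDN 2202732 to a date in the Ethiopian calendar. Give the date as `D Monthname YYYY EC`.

JDN 2202732 is 10 October 1318 in the proleptic Gregorian calendar.
In the Ethiopian calendar that day is 5 Tikimt 1311 EC.

5 Tikimt 1311 EC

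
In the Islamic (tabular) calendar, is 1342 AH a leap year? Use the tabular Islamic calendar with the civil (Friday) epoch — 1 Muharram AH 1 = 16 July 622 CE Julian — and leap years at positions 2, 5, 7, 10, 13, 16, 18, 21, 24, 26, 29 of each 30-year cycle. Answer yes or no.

Year 1342 AH is year 22 of its 30-year cycle; leap positions are 2, 5, 7, 10, 13, 16, 18, 21, 24, 26, 29, so it is a common year (354 days).

no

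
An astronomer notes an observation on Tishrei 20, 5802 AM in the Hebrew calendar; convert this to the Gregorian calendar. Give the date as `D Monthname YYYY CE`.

15 October 2041 CE

Julian Day Number of the source date = 2466808.
Converting JDN 2466808 to the Gregorian calendar gives 15 October 2041 CE.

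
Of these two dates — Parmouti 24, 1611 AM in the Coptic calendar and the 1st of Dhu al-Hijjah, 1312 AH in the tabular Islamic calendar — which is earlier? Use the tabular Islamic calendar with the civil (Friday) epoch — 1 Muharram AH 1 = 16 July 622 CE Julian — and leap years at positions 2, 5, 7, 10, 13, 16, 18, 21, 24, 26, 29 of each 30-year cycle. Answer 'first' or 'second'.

first

First date → JDN 2413315; second date → JDN 2413340.
JDN 2413315 < JDN 2413340, so the first date is earlier.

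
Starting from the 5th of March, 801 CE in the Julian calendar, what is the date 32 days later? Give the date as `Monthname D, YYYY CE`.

JDN of the 5th of March, 801 CE = 2013687.
2013687 + 32 = 2013719.
JDN 2013719 in the Julian calendar is April 6, 801 CE.

April 6, 801 CE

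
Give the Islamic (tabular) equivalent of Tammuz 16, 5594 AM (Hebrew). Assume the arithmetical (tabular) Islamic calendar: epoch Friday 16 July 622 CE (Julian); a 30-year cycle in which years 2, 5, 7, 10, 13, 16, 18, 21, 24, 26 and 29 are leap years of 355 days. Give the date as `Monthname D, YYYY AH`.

Rabi' al-Awwal 16, 1250 AH

The source date corresponds to 23 July 1834 in the Gregorian calendar (JDN 2391118).
That day falls on 16 Rabi' al-Awwal 1250 AH in the tabular Islamic calendar.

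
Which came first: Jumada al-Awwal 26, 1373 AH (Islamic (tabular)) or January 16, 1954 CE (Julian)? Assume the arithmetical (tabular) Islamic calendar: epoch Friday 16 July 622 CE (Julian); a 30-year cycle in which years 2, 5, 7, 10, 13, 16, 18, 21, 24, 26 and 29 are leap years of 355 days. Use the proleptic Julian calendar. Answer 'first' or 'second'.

First date → JDN 2434774; second date → JDN 2434772.
JDN 2434772 < JDN 2434774, so the second date is earlier.

second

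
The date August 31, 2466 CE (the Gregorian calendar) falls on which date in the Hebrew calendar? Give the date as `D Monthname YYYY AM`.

Both dates share Julian Day Number 2621991; in the Hebrew calendar that is 19 Elul 6226 AM.

19 Elul 6226 AM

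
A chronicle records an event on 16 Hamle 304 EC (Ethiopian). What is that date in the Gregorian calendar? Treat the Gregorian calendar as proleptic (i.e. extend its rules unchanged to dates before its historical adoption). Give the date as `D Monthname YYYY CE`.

Julian Day Number of the source date = 1835207.
Converting JDN 1835207 to the Gregorian calendar gives 11 July 312 CE.

11 July 312 CE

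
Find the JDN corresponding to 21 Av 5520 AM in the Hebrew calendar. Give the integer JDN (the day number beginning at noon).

Equivalently 3 August 1760 (Gregorian).
JDN 2451545 is 1 January 2000 CE (Gregorian); the target day is −87443 days from there, so JDN = 2364102.

2364102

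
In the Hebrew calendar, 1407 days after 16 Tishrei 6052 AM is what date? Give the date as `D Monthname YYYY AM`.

5 Elul 6055 AM

Counting 1407 days forward from JDN 2558112 reaches JDN 2559519, which is 5 Elul 6055 AM.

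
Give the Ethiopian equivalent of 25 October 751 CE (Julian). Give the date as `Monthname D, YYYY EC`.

Tikimt 27, 744 EC

Both dates share Julian Day Number 1995658; in the Ethiopian calendar that is 27 Tikimt 744 EC.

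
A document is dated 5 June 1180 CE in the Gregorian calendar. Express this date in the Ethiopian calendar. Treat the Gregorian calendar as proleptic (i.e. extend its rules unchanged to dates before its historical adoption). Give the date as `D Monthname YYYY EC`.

4 Sene 1172 EC

Julian Day Number of the source date = 2152202.
Converting JDN 2152202 to the Ethiopian calendar gives 4 Sene 1172 EC.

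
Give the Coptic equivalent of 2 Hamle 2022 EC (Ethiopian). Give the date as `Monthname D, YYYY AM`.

Julian Day Number of the source date = 2462692.
Converting JDN 2462692 to the Coptic calendar gives 2 Epip 1746 AM.

Epip 2, 1746 AM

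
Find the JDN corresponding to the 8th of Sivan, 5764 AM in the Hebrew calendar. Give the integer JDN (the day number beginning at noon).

Equivalently 28 May 2004 (Gregorian).
JDN 2400001 is 17 November 1858 CE (Gregorian), MJD 0; the target day is +53153 days from there, so JDN = 2453154.

2453154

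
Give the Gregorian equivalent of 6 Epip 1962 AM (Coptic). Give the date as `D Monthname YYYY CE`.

15 July 2246 CE

Julian Day Number of the source date = 2541590.
Converting JDN 2541590 to the Gregorian calendar gives 15 July 2246 CE.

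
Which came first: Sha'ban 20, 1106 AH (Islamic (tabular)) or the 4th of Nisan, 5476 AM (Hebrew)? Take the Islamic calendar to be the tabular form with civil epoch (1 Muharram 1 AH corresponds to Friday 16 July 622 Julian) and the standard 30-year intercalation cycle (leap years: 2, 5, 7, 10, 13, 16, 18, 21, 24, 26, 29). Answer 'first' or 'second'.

first

The two dates have Julian Day Numbers 2340241 and 2347902 respectively.
Since 2340241 < 2347902, the first date comes first.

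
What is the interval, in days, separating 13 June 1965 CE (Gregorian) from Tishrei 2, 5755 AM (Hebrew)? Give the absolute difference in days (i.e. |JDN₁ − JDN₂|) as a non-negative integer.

First date → JDN 2438925; second date → JDN 2449603.
The interval is |2438925 − 2449603| = 10678 days.

10678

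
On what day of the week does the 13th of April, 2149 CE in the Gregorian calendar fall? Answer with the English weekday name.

Sunday

JDN 2506069 mod 7 = 6, and JDN 0 was a Monday, so this is a Sunday.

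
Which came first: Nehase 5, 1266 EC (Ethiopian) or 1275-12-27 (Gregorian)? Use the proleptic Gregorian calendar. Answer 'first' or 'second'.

first

The two dates have Julian Day Numbers 2186596 and 2187105 respectively.
Since 2186596 < 2187105, the first date comes first.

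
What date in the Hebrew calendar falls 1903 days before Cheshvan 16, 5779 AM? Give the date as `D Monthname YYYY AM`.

3 Elul 5773 AM

JDN of Cheshvan 16, 5779 AM = 2458417.
2458417 − 1903 = 2456514.
JDN 2456514 in the Hebrew calendar is 3 Elul 5773 AM.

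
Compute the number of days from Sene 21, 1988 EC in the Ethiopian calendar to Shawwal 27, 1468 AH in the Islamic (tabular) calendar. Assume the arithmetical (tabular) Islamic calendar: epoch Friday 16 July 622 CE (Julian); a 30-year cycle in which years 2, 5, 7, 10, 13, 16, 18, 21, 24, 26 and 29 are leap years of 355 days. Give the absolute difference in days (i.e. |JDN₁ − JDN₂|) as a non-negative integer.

18325

First date → JDN 2450263; second date → JDN 2468588.
The interval is |2450263 − 2468588| = 18325 days.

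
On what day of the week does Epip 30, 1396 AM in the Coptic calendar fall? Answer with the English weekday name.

Saturday

This is JDN 2334883 (3 August 1680 Gregorian).
JDN 2334883 mod 7 = 5, and JDN 0 was a Monday, so this is a Saturday.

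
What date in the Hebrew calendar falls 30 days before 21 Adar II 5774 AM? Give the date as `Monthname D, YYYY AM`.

The starting date is JDN 2456740; 2456740 − 30 = 2456710.
JDN 2456710 corresponds to Adar I 21, 5774 AM.

Adar I 21, 5774 AM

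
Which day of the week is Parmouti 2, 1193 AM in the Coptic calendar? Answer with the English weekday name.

In the proleptic Gregorian calendar this is 6 April 1477 (JDN 2260619).
JDN 2260619 mod 7 = 4, and JDN 0 was a Monday, so this is a Friday.

Friday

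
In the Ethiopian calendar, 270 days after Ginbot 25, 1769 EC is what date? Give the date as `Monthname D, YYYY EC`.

Yekatit 20, 1770 EC

Counting 270 days forward from JDN 2370247 reaches JDN 2370517, which is Yekatit 20, 1770 EC.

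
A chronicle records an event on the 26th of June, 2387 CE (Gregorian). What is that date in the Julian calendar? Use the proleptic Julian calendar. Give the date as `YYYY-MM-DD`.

2387-06-10

At this point the Julian calendar is 16 days behind the Gregorian.
26 June 2387 Gregorian − 16 days → 10 June 2387 Julian.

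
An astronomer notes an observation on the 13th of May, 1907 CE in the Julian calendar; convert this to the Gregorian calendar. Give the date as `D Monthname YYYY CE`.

26 May 1907 CE

For dates in this range the Gregorian date is 13 days ahead of the Julian.
13 May 1907 Julian + 13 days → 26 May 1907 Gregorian.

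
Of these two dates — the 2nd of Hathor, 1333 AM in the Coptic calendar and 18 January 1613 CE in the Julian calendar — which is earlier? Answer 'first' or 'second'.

First date → JDN 2311604; second date → JDN 2310224.
JDN 2310224 < JDN 2311604, so the second date is earlier.

second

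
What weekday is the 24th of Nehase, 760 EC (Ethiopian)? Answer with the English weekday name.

Wednesday

This is JDN 2001799 (21 August 768 Gregorian).
JDN 2001799 mod 7 = 2, and JDN 0 was a Monday, so this is a Wednesday.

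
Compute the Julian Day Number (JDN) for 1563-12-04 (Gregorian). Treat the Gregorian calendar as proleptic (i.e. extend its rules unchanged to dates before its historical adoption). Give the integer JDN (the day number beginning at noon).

2292271

JDN 2299161 is 15 October 1582 CE (Gregorian); the target day is −6890 days from there, so JDN = 2292271.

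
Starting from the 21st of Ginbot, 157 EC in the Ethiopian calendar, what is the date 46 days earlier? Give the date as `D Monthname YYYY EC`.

5 Miyazya 157 EC

The starting date is JDN 1781460; 1781460 − 46 = 1781414.
JDN 1781414 corresponds to 5 Miyazya 157 EC.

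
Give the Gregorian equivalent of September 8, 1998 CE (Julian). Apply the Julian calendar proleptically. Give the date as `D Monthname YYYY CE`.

The Julian–Gregorian offset here is 13 days (Julian trailing).
8 September 1998 Julian + 13 days → 21 September 1998 Gregorian.

21 September 1998 CE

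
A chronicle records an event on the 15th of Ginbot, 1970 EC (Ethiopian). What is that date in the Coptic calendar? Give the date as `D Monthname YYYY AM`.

15 Pashons 1694 AM

Julian Day Number of the source date = 2443652.
Converting JDN 2443652 to the Coptic calendar gives 15 Pashons 1694 AM.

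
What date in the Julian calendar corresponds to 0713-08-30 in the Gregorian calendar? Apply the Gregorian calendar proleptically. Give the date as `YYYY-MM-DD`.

0713-08-26

The Julian–Gregorian offset here is 4 days (Julian trailing).
30 August 713 Gregorian − 4 days → 26 August 713 Julian.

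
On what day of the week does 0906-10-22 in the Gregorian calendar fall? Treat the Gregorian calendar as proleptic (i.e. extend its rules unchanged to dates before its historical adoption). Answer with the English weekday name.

JDN 2052264 mod 7 = 4, and JDN 0 was a Monday, so this is a Friday.

Friday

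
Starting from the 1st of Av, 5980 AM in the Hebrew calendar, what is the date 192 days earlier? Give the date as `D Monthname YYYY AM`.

16 Shevat 5980 AM

JDN of the 1st of Av, 5980 AM = 2532110.
2532110 − 192 = 2531918.
JDN 2531918 in the Hebrew calendar is 16 Shevat 5980 AM.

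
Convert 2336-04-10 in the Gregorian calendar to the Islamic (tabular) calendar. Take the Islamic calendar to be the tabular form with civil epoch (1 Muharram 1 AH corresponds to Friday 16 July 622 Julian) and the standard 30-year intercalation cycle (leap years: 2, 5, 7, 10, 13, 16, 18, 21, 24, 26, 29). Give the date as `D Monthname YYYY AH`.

Both dates share Julian Day Number 2574366; in the tabular Islamic calendar that is 26 Rabi' al-Thani 1767 AH.

26 Rabi' al-Thani 1767 AH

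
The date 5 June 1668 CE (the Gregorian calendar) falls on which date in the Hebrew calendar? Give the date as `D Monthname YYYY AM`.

Julian Day Number of the source date = 2330441.
Converting JDN 2330441 to the Hebrew calendar gives 26 Sivan 5428 AM.

26 Sivan 5428 AM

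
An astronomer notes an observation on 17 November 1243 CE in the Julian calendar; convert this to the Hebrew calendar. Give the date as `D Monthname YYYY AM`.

The source date corresponds to 24 November 1243 in the proleptic Gregorian calendar (JDN 2175384).
That day falls on 3 Kislev 5004 AM in the Hebrew calendar.

3 Kislev 5004 AM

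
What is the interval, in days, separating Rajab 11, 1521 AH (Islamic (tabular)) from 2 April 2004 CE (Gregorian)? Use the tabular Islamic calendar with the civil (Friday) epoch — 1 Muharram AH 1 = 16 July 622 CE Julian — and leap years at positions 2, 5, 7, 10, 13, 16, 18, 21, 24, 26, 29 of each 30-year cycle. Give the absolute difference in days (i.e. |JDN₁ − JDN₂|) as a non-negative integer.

First date → JDN 2487264; second date → JDN 2453098.
The interval is |2487264 − 2453098| = 34166 days.

34166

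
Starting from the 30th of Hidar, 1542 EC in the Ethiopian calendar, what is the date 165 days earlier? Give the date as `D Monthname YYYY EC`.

20 Sene 1541 EC

JDN of the 30th of Hidar, 1542 EC = 2287160.
2287160 − 165 = 2286995.
JDN 2286995 in the Ethiopian calendar is 20 Sene 1541 EC.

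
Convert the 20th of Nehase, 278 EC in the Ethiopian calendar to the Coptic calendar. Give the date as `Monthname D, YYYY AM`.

The source date corresponds to 13 August 286 in the proleptic Gregorian calendar (JDN 1825744).
That day falls on 20 Mesori 2 AM in the Coptic calendar.

Mesori 20, 2 AM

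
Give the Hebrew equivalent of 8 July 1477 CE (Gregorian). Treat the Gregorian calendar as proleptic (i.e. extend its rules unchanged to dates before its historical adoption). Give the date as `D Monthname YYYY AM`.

18 Tammuz 5237 AM

Julian Day Number of the source date = 2260712.
Converting JDN 2260712 to the Hebrew calendar gives 18 Tammuz 5237 AM.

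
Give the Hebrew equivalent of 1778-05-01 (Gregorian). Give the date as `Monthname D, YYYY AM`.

Iyar 4, 5538 AM

Julian Day Number of the source date = 2370582.
Converting JDN 2370582 to the Hebrew calendar gives 4 Iyar 5538 AM.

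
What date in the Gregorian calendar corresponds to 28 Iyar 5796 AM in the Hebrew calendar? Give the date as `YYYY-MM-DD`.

Julian Day Number of the source date = 2464839.
Converting JDN 2464839 to the Gregorian calendar gives 25 May 2036 CE.

2036-05-25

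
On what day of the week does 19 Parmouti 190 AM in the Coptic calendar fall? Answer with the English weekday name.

Sunday

This is JDN 1894290 (15 April 474 Gregorian).
1894290 ≡ 6 (mod 7); counting from Monday = 0 gives Sunday.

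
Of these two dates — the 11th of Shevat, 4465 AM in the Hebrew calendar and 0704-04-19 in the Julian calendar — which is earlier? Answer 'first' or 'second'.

First date → JDN 1978570; second date → JDN 1978303.
JDN 1978303 < JDN 1978570, so the second date is earlier.

second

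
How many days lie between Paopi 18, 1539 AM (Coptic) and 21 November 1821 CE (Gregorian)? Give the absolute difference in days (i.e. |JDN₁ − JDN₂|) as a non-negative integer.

340

First date → JDN 2386831; second date → JDN 2386491.
The interval is |2386831 − 2386491| = 340 days.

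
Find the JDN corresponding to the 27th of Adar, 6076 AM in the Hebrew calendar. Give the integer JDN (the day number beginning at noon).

2567042

In the Gregorian calendar the same day is 22 March 2316.
JDN 2451545 is 1 January 2000 CE (Gregorian); the target day is +115497 days from there, so JDN = 2567042.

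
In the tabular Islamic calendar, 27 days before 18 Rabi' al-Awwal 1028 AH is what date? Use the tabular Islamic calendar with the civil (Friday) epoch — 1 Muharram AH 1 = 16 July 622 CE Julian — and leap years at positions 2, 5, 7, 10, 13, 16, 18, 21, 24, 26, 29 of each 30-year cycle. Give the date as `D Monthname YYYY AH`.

Counting 27 days back from JDN 2312451 reaches JDN 2312424, which is 20 Safar 1028 AH.

20 Safar 1028 AH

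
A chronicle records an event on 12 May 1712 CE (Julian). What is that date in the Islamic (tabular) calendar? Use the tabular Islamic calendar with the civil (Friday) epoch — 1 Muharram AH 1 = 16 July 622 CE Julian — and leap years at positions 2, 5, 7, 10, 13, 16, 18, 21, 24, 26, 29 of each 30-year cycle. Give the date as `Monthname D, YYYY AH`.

The source date corresponds to 23 May 1712 in the Gregorian calendar (JDN 2346498).
That day falls on 16 Rabi' al-Thani 1124 AH in the tabular Islamic calendar.

Rabi' al-Thani 16, 1124 AH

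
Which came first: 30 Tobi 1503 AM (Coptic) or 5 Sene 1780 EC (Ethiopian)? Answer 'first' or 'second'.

The two dates have Julian Day Numbers 2373784 and 2374275 respectively.
Since 2373784 < 2374275, the first date comes first.

first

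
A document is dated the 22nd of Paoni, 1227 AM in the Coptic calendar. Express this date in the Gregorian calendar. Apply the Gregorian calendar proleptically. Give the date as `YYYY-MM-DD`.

1511-06-26

Julian Day Number of the source date = 2273117.
Converting JDN 2273117 to the Gregorian calendar gives 26 June 1511 CE.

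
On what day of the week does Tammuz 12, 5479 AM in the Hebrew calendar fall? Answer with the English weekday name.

Thursday

Equivalently 29 June 1719 Gregorian, JDN 2349091.
JDN 2349091 mod 7 = 3, and JDN 0 was a Monday, so this is a Thursday.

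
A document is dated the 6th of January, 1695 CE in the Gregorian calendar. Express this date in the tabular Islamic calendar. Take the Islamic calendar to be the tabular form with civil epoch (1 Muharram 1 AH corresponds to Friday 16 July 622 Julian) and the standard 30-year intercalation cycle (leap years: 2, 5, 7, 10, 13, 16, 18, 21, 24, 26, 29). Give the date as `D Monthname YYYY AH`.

20 Jumada al-Awwal 1106 AH

Julian Day Number of the source date = 2340152.
Converting JDN 2340152 to the tabular Islamic calendar gives 20 Jumada al-Awwal 1106 AH.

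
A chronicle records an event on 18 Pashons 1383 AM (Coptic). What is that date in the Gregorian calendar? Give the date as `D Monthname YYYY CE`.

23 May 1667 CE

Julian Day Number of the source date = 2330062.
Converting JDN 2330062 to the Gregorian calendar gives 23 May 1667 CE.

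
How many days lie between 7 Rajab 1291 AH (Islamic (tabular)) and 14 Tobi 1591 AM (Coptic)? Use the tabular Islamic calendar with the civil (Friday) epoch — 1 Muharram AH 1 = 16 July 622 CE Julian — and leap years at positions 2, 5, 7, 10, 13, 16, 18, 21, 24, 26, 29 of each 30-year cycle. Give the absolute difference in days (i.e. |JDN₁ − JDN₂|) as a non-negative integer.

154

First date → JDN 2405756; second date → JDN 2405910.
The interval is |2405756 − 2405910| = 154 days.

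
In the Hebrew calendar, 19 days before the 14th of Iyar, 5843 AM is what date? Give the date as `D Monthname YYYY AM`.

Counting 19 days back from JDN 2481982 reaches JDN 2481963, which is 25 Nisan 5843 AM.

25 Nisan 5843 AM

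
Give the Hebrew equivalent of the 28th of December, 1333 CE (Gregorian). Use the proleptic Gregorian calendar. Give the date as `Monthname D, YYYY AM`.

Julian Day Number of the source date = 2208290.
Converting JDN 2208290 to the Hebrew calendar gives 11 Tevet 5094 AM.

Tevet 11, 5094 AM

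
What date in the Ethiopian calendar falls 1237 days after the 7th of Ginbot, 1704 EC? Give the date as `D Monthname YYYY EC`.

Counting 1237 days forward from JDN 2346488 reaches JDN 2347725, which is 23 Meskerem 1708 EC.

23 Meskerem 1708 EC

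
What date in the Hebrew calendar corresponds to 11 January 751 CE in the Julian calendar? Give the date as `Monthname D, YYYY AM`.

The source date corresponds to 15 January 751 in the proleptic Gregorian calendar (JDN 1995371).
That day falls on 10 Shevat 4511 AM in the Hebrew calendar.

Shevat 10, 4511 AM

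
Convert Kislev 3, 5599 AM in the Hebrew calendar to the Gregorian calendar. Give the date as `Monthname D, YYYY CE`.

Julian Day Number of the source date = 2392699.
Converting JDN 2392699 to the Gregorian calendar gives 20 November 1838 CE.

November 20, 1838 CE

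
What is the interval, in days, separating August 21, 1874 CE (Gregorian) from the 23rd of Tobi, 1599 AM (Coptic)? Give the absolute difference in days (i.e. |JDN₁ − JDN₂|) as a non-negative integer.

First date → JDN 2405757; second date → JDN 2408841.
The interval is |2405757 − 2408841| = 3084 days.

3084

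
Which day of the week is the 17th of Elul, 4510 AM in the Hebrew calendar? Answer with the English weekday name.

Tuesday

Equivalently 29 August 750 Gregorian, JDN 1995232.
JDN 1995232 mod 7 = 1, and JDN 0 was a Monday, so this is a Tuesday.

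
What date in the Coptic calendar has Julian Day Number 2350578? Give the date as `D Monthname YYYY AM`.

20 Epip 1439 AM

The Gregorian equivalent of JDN 2350578 is 25 July 1723.
In the Coptic calendar that day is 20 Epip 1439 AM.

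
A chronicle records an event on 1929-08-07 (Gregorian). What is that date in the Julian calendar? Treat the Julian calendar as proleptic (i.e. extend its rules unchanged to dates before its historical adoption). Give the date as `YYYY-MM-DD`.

1929-07-25

For dates in this range the Gregorian date is 13 days ahead of the Julian.
7 August 1929 Gregorian − 13 days → 25 July 1929 Julian.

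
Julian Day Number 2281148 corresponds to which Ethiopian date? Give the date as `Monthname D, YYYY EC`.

Sene 17, 1525 EC

JDN 2281148 is 21 June 1533 in the proleptic Gregorian calendar.
In the Ethiopian calendar that day is Sene 17, 1525 EC.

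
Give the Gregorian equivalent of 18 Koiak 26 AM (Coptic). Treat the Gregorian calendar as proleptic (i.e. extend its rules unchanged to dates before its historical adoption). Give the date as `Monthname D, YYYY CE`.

December 15, 309 CE

Julian Day Number of the source date = 1834268.
Converting JDN 1834268 to the Gregorian calendar gives 15 December 309 CE.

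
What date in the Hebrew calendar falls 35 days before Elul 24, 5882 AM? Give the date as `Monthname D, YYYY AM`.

JDN of Elul 24, 5882 AM = 2496372.
2496372 − 35 = 2496337.
JDN 2496337 in the Hebrew calendar is Av 19, 5882 AM.

Av 19, 5882 AM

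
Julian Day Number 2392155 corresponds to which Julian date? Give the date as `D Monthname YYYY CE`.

13 May 1837 CE

The Gregorian equivalent of JDN 2392155 is 25 May 1837.
In the Julian calendar that day is 13 May 1837 CE.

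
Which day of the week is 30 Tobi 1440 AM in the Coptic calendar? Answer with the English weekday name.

Sunday

Equivalently 6 February 1724 Gregorian, JDN 2350774.
JDN 2350774 mod 7 = 6, and JDN 0 was a Monday, so this is a Sunday.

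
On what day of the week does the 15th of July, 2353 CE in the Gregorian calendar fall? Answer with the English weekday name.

2580671 ≡ 2 (mod 7); counting from Monday = 0 gives Wednesday.

Wednesday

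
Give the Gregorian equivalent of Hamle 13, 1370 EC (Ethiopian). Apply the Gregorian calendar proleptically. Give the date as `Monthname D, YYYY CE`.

July 15, 1378 CE

Julian Day Number of the source date = 2224560.
Converting JDN 2224560 to the Gregorian calendar gives 15 July 1378 CE.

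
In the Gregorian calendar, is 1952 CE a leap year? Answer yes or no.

yes

1952 is divisible by 4 and not by 100, so it is a leap year.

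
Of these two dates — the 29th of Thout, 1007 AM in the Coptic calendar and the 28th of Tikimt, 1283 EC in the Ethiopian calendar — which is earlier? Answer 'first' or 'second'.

first

The two dates have Julian Day Numbers 2192499 and 2192528 respectively.
Since 2192499 < 2192528, the first date comes first.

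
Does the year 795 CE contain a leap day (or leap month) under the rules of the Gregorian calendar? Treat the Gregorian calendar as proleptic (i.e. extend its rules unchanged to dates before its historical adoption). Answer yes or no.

no

795 is not divisible by 4, so it is a common year.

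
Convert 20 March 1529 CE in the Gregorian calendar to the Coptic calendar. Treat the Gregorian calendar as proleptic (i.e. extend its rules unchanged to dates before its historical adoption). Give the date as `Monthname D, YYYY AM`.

Paremhat 14, 1245 AM

Both dates share Julian Day Number 2279594; in the Coptic calendar that is 14 Paremhat 1245 AM.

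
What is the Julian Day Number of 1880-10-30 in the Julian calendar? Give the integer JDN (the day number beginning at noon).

2408031

Equivalently 11 November 1880 (Gregorian).
JDN 2299161 is 15 October 1582 CE (Gregorian); the target day is +108870 days from there, so JDN = 2408031.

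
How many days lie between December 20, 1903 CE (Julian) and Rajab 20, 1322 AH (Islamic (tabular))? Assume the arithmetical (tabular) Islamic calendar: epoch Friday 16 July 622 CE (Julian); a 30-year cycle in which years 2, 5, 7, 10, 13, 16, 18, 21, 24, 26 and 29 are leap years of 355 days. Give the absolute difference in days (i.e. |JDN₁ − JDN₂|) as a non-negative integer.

272

First date → JDN 2416482; second date → JDN 2416754.
The interval is |2416482 − 2416754| = 272 days.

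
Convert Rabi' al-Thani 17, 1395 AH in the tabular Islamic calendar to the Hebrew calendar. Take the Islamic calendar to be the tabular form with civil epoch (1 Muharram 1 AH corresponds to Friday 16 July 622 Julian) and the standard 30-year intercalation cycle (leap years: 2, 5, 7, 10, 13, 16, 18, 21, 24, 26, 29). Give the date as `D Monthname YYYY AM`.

18 Iyar 5735 AM

Julian Day Number of the source date = 2442532.
Converting JDN 2442532 to the Hebrew calendar gives 18 Iyar 5735 AM.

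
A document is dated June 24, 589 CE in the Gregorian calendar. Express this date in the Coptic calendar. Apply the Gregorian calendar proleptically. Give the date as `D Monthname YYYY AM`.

28 Paoni 305 AM

Both dates share Julian Day Number 1936363; in the Coptic calendar that is 28 Paoni 305 AM.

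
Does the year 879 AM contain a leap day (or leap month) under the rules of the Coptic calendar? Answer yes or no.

yes

879 mod 4 = 3; in the Coptic calendar a year is leap when year mod 4 = 3, so it is a leap year.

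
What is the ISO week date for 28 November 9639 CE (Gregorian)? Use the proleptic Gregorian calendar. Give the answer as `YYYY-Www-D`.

9639-W48-1

The weekday is Monday (ISO weekday 1).
That Monday belongs to ISO week 48 of ISO year 9639.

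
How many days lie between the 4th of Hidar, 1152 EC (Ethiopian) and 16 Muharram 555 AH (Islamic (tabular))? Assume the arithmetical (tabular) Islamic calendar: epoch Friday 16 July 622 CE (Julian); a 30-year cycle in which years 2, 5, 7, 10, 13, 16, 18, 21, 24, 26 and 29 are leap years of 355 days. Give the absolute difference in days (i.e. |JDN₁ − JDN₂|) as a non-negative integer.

87

JDN of the first date = 2144687.
JDN of the second date = 2144774.
|2144774 − 2144687| = 87.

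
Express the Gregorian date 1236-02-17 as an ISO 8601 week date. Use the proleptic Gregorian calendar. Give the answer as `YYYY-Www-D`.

The weekday is Sunday (ISO weekday 7).
That Sunday belongs to ISO week 7 of ISO year 1236.

1236-W07-7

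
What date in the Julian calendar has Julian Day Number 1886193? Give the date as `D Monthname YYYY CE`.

12 February 452 CE

The proleptic Gregorian equivalent of JDN 1886193 is 13 February 452.
In the Julian calendar that day is 12 February 452 CE.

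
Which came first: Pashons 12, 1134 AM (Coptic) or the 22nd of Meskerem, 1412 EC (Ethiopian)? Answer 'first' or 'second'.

The two dates have Julian Day Numbers 2239109 and 2239610 respectively.
Since 2239109 < 2239610, the first date comes first.

first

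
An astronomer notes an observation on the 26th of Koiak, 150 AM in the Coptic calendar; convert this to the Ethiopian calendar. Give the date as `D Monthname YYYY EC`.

26 Tahsas 426 EC

Both dates share Julian Day Number 1879567; in the Ethiopian calendar that is 26 Tahsas 426 EC.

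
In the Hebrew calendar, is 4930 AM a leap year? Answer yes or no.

Hebrew year 4930 is year 9 of its 19-year Metonic cycle; leap years are at positions 3, 6, 8, 11, 14, 17, 19, so it is a common year (12 months).

no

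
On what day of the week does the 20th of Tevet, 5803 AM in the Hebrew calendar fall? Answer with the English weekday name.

Friday

Equivalently 2 January 2043 Gregorian, JDN 2467252.
Since JDN mod 7 = 4 (0 = Monday), the day is Friday.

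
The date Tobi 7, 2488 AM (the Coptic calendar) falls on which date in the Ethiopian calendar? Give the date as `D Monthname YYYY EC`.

7 Tir 2764 EC

Julian Day Number of the source date = 2733533.
Converting JDN 2733533 to the Ethiopian calendar gives 7 Tir 2764 EC.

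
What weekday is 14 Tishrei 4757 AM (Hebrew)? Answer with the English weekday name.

Wednesday

This is JDN 2085120 (5 October 996 Gregorian).
Since JDN mod 7 = 2 (0 = Monday), the day is Wednesday.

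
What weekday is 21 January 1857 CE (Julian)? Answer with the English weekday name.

This is JDN 2399348 (2 February 1857 Gregorian).
JDN 2399348 mod 7 = 0, and JDN 0 was a Monday, so this is a Monday.

Monday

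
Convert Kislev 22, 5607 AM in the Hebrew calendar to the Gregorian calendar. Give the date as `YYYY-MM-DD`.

Julian Day Number of the source date = 2395642.
Converting JDN 2395642 to the Gregorian calendar gives 11 December 1846 CE.

1846-12-11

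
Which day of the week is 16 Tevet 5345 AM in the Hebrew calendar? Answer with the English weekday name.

In the Gregorian calendar this is 18 December 1584 (JDN 2299956).
JDN 2299956 mod 7 = 1, and JDN 0 was a Monday, so this is a Tuesday.

Tuesday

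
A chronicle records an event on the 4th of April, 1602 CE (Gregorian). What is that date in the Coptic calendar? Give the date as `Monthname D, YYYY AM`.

Both dates share Julian Day Number 2306272; in the Coptic calendar that is 29 Paremhat 1318 AM.

Paremhat 29, 1318 AM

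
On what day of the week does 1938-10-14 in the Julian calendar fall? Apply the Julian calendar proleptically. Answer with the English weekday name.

In the Gregorian calendar this is 27 October 1938 (JDN 2429199).
2429199 ≡ 3 (mod 7); counting from Monday = 0 gives Thursday.

Thursday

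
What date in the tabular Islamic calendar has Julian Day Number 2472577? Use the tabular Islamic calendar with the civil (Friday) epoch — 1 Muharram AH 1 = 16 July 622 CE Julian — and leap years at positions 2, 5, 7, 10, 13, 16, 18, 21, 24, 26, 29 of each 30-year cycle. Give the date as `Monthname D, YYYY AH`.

Muharram 30, 1480 AH

JDN 2472577 is 1 August 2057 in the Gregorian calendar.
In the tabular Islamic calendar that day is Muharram 30, 1480 AH.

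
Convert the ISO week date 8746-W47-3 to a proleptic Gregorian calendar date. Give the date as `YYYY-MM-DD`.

ISO week 1 of 8746 is the week containing the first Thursday of 8746.
Week 47, day 3 (Wednesday) lands on 8746-11-20.

8746-11-20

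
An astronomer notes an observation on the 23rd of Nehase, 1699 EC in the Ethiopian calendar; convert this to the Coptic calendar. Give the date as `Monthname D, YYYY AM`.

Both dates share Julian Day Number 2344767; in the Coptic calendar that is 23 Mesori 1423 AM.

Mesori 23, 1423 AM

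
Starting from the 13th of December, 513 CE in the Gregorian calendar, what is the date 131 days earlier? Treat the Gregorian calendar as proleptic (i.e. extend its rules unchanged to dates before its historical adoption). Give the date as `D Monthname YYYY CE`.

The starting date is JDN 1908776; 1908776 − 131 = 1908645.
JDN 1908645 corresponds to 4 August 513 CE.

4 August 513 CE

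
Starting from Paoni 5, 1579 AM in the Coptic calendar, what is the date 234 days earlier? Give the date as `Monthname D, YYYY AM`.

Paopi 11, 1579 AM

JDN of Paoni 5, 1579 AM = 2401668.
2401668 − 234 = 2401434.
JDN 2401434 in the Coptic calendar is Paopi 11, 1579 AM.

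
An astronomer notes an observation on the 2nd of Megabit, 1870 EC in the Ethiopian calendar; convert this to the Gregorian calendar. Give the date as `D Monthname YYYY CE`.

Julian Day Number of the source date = 2407054.
Converting JDN 2407054 to the Gregorian calendar gives 10 March 1878 CE.

10 March 1878 CE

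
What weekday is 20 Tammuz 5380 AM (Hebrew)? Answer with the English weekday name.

Tuesday

In the Gregorian calendar this is 21 July 1620 (JDN 2312955).
JDN 2312955 mod 7 = 1, and JDN 0 was a Monday, so this is a Tuesday.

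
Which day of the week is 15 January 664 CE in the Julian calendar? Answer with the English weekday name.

Monday

This is JDN 1963598 (18 January 664 Gregorian).
1963598 ≡ 0 (mod 7); counting from Monday = 0 gives Monday.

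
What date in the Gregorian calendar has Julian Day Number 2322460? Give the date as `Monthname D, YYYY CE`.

Counting from JDN 2299161 = 15 Oct 1582 gives an offset of 23299 days.

July 30, 1646 CE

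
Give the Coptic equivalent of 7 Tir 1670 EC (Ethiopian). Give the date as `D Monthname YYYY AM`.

Julian Day Number of the source date = 2333949.
Converting JDN 2333949 to the Coptic calendar gives 7 Tobi 1394 AM.

7 Tobi 1394 AM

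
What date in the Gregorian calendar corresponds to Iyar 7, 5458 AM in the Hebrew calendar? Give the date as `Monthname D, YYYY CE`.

Julian Day Number of the source date = 2341350.
Converting JDN 2341350 to the Gregorian calendar gives 18 April 1698 CE.

April 18, 1698 CE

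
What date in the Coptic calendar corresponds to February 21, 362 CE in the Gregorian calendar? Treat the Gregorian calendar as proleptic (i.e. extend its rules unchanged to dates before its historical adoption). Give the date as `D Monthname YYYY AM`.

Both dates share Julian Day Number 1853329; in the Coptic calendar that is 26 Meshir 78 AM.

26 Meshir 78 AM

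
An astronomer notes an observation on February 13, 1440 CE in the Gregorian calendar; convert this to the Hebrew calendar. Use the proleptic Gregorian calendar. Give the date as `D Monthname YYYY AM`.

30 Shevat 5200 AM

Both dates share Julian Day Number 2247052; in the Hebrew calendar that is 30 Shevat 5200 AM.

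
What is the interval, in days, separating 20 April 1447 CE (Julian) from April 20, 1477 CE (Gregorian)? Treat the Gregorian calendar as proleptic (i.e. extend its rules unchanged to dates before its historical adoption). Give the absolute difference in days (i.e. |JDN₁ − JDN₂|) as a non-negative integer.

JDN of the first date = 2249684.
JDN of the second date = 2260633.
|2260633 − 2249684| = 10949.

10949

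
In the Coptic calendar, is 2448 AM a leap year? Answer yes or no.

2448 mod 4 = 0; in the Coptic calendar a year is leap when year mod 4 = 3, so it is a common year.

no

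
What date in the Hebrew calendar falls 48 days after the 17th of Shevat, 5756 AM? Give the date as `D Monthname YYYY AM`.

The starting date is JDN 2450121; 2450121 + 48 = 2450169.
JDN 2450169 corresponds to 6 Nisan 5756 AM.

6 Nisan 5756 AM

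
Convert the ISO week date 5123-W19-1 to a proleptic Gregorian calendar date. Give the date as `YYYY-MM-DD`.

5123-05-07

ISO week 1 of 5123 is the week containing the first Thursday of 5123.
Week 19, day 1 (Monday) lands on 5123-05-07.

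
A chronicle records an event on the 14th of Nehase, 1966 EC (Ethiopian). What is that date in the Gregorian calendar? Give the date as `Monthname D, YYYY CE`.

Both dates share Julian Day Number 2442280; in the Gregorian calendar that is 20 August 1974 CE.

August 20, 1974 CE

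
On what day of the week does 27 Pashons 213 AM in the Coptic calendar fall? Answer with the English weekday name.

Thursday

Equivalently 23 May 497 Gregorian, JDN 1902729.
Since JDN mod 7 = 3 (0 = Monday), the day is Thursday.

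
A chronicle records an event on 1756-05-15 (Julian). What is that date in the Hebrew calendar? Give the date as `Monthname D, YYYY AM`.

Julian Day Number of the source date = 2362572.
Converting JDN 2362572 to the Hebrew calendar gives 26 Iyar 5516 AM.

Iyar 26, 5516 AM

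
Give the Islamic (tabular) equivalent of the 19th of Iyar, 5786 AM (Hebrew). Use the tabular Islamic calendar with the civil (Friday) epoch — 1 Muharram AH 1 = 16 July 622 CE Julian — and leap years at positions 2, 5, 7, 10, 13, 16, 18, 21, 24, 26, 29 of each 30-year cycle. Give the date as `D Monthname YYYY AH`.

19 Dhu al-Qa'dah 1447 AH

The source date corresponds to 6 May 2026 in the Gregorian calendar (JDN 2461167).
That day falls on 19 Dhu al-Qa'dah 1447 AH in the tabular Islamic calendar.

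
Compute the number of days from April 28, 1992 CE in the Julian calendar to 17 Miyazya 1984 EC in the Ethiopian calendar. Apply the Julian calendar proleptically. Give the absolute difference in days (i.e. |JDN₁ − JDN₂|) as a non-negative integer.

16

First date → JDN 2448754; second date → JDN 2448738.
The interval is |2448754 − 2448738| = 16 days.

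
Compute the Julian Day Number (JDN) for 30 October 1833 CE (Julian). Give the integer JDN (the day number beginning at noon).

In the Gregorian calendar the same day is 11 November 1833.
JDN 2451545 is 1 January 2000 CE (Gregorian); the target day is −60681 days from there, so JDN = 2390864.

2390864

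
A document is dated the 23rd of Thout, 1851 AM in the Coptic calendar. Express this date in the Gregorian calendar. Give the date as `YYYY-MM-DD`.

2134-10-04

Both dates share Julian Day Number 2500764; in the Gregorian calendar that is 4 October 2134 CE.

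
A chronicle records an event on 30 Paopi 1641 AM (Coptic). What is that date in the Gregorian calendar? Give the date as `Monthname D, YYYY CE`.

Julian Day Number of the source date = 2424099.
Converting JDN 2424099 to the Gregorian calendar gives 9 November 1924 CE.

November 9, 1924 CE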